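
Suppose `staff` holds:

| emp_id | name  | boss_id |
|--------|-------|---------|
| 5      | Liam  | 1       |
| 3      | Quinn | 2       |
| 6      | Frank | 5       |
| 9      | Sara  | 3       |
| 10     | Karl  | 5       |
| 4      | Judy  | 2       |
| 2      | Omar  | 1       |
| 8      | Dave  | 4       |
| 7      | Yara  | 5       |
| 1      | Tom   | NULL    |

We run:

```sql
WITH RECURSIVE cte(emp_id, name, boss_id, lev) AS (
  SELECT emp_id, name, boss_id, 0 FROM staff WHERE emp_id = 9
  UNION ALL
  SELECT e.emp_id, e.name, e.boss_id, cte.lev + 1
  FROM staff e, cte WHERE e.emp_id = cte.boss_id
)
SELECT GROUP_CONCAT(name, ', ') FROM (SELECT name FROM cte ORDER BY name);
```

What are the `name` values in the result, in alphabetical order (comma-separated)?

Base: emp_id=9 (Sara), boss_id=3, lev 0.
Iteration 1: join on emp_id=3 -> Quinn (id 3, boss_id=2, lev 1).
Iteration 2: join on emp_id=2 -> Omar (id 2, boss_id=1, lev 2).
Iteration 3: join on emp_id=1 -> Tom (id 1, boss_id=NULL, lev 3).
Iteration 4: boss_id is NULL; no match; recursion stops.

Omar, Quinn, Sara, Tom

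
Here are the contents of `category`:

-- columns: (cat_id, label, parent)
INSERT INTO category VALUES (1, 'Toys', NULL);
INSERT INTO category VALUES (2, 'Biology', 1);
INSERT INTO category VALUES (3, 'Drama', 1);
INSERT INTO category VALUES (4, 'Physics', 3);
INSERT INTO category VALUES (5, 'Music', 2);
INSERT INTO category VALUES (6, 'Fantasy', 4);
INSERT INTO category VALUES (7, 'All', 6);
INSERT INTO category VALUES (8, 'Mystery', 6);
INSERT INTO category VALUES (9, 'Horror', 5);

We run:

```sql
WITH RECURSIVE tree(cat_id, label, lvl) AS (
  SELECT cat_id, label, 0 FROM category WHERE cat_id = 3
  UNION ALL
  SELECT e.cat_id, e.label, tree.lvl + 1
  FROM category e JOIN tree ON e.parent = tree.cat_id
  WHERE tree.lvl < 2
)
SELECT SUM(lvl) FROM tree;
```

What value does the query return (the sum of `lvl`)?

3

Base: cat_id=3 (Drama) at lvl 0.
Iteration 1: rows with parent in {3} -> Physics (id 4, lvl 1).
Iteration 2: rows with parent in {4} -> Fantasy (id 6, lvl 2).
Iteration 3: lvl < 2 fails for all current rows; recursion stops.
SUM(lvl) = 0 + 1 + 2 = 3.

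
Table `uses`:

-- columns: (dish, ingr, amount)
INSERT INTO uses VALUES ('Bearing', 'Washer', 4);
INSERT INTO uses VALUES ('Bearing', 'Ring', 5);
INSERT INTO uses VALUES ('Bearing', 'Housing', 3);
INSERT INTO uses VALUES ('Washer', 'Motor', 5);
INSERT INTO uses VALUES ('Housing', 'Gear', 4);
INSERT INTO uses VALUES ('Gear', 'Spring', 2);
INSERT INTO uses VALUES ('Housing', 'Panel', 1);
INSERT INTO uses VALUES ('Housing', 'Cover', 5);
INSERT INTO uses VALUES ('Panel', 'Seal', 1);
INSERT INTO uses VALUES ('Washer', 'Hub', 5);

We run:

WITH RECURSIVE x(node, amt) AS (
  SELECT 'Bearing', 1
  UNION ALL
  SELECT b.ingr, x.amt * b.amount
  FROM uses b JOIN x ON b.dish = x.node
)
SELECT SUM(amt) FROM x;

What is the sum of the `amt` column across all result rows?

110

Base: (Bearing, amt=1).
Iteration 1: components of {Bearing} -> Housing = 1*3 = 3, Ring = 1*5 = 5, Washer = 1*4 = 4.
Iteration 2: components of {Housing,Ring,Washer} -> Cover = 3*5 = 15, Gear = 3*4 = 12, Hub = 4*5 = 20, Motor = 4*5 = 20, Panel = 3*1 = 3.
Iteration 3: components of {Cover,Gear,Hub,Motor,Panel} -> Seal = 3*1 = 3, Spring = 12*2 = 24.
Iteration 4: no further components; recursion stops.
SUM(amt) = 1 + 4 + 5 + 3 + 20 + 20 + 12 + 3 + 15 + 24 + 3 = 110.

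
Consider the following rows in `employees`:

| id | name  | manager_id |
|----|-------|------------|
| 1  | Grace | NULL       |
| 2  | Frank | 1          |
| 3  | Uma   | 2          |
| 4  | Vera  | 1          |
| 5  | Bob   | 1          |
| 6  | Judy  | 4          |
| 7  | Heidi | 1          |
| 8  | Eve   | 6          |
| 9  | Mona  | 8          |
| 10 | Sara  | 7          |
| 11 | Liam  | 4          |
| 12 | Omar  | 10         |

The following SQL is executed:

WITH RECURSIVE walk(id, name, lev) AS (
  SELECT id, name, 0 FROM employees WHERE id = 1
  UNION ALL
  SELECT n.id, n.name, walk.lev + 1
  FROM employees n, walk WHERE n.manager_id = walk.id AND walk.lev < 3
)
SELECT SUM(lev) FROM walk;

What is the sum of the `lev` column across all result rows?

Base: id=1 (Grace) at lev 0.
Iteration 1: rows with manager_id in {1} -> Frank (id 2, lev 1), Vera (id 4, lev 1), Bob (id 5, lev 1), Heidi (id 7, lev 1).
Iteration 2: rows with manager_id in {2,4,5,7} -> Uma (id 3, lev 2), Judy (id 6, lev 2), Sara (id 10, lev 2), Liam (id 11, lev 2).
Iteration 3: rows with manager_id in {3,6,10,11} -> Eve (id 8, lev 3), Omar (id 12, lev 3).
Iteration 4: lev < 3 fails for all current rows; recursion stops.
SUM(lev) = 0 + 1 + 1 + 1 + 1 + 2 + 2 + 2 + 2 + 3 + 3 = 18.

18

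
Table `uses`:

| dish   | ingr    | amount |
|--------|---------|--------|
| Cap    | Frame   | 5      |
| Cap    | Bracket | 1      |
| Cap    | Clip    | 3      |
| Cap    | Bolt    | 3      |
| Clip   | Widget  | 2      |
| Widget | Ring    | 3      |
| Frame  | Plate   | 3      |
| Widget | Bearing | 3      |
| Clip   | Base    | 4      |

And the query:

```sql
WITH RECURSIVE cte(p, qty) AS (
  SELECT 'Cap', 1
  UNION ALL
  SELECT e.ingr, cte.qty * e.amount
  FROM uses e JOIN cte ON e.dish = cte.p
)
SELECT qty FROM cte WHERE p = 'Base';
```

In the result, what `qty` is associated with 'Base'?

12

Base: (Cap, qty=1).
Iteration 1: components of {Cap} -> Bolt = 1*3 = 3, Bracket = 1*1 = 1, Clip = 1*3 = 3, Frame = 1*5 = 5.
Iteration 2: components of {Bolt,Bracket,Clip,Frame} -> Base = 3*4 = 12, Plate = 5*3 = 15, Widget = 3*2 = 6.
Iteration 3: components of {Base,Plate,Widget} -> Bearing = 6*3 = 18, Ring = 6*3 = 18.
Iteration 4: no further components; recursion stops.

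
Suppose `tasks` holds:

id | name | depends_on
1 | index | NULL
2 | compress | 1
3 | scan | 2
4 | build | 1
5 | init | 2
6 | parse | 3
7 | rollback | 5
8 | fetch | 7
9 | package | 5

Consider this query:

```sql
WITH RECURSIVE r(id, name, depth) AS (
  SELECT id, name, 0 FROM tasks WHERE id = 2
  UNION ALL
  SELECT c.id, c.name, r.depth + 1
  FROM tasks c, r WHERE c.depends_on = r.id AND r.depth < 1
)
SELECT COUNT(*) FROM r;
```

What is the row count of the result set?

3

Base: id=2 (compress) at depth 0.
Iteration 1: rows with depends_on in {2} -> scan (id 3, depth 1), init (id 5, depth 1).
Iteration 2: depth < 1 fails for all current rows; recursion stops.
Total rows emitted: 3.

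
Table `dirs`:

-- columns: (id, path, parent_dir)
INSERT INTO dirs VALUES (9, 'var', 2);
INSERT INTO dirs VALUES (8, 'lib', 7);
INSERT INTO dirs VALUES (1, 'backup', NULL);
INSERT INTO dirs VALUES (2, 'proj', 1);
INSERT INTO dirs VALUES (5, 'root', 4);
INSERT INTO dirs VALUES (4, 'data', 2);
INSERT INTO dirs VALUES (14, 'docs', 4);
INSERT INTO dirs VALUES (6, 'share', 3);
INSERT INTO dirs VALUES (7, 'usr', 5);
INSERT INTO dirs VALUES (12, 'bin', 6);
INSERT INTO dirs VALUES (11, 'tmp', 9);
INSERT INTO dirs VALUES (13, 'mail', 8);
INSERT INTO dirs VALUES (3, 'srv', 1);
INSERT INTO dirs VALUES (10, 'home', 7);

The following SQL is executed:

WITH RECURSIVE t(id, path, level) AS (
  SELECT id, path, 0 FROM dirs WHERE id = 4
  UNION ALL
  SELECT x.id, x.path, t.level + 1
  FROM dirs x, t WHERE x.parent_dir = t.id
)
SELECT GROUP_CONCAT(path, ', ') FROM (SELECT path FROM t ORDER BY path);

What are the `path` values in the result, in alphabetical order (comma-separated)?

data, docs, home, lib, mail, root, usr

Base: id=4 (data) at level 0.
Iteration 1: rows with parent_dir in {4} -> root (id 5, level 1), docs (id 14, level 1).
Iteration 2: rows with parent_dir in {5,14} -> usr (id 7, level 2).
Iteration 3: rows with parent_dir in {7} -> lib (id 8, level 3), home (id 10, level 3).
Iteration 4: rows with parent_dir in {8,10} -> mail (id 13, level 4).
Iteration 5: no rows with parent_dir in {13}; recursion stops.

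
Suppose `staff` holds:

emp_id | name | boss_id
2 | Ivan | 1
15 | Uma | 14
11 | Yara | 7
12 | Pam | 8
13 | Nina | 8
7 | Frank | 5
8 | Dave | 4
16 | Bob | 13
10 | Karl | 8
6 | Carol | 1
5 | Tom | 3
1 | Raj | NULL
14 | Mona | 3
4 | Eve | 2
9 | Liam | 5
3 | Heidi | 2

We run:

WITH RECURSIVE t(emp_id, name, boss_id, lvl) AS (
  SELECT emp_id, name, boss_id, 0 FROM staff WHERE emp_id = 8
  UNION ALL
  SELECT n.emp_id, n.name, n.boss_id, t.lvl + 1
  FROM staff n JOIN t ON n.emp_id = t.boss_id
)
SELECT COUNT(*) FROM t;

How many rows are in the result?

Base: emp_id=8 (Dave), boss_id=4, lvl 0.
Iteration 1: join on emp_id=4 -> Eve (id 4, boss_id=2, lvl 1).
Iteration 2: join on emp_id=2 -> Ivan (id 2, boss_id=1, lvl 2).
Iteration 3: join on emp_id=1 -> Raj (id 1, boss_id=NULL, lvl 3).
Iteration 4: boss_id is NULL; no match; recursion stops.
Total rows emitted: 4.

4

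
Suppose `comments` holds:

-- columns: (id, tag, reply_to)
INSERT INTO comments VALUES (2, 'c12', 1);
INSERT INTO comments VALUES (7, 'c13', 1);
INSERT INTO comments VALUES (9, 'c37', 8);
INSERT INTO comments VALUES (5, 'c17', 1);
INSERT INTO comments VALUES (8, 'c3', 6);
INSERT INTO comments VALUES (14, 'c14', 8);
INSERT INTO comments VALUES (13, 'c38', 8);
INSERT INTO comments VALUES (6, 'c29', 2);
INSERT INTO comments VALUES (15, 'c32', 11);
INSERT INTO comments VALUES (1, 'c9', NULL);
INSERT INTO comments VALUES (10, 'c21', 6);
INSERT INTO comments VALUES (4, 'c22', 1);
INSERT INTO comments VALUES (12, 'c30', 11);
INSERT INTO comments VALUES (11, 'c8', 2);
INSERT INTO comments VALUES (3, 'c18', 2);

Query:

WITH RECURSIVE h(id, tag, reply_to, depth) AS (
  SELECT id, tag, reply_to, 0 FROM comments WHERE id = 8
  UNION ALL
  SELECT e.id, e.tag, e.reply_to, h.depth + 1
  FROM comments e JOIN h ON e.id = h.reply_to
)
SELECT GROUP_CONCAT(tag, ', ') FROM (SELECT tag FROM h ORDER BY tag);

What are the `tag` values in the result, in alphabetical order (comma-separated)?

Base: id=8 (c3), reply_to=6, depth 0.
Iteration 1: join on id=6 -> c29 (id 6, reply_to=2, depth 1).
Iteration 2: join on id=2 -> c12 (id 2, reply_to=1, depth 2).
Iteration 3: join on id=1 -> c9 (id 1, reply_to=NULL, depth 3).
Iteration 4: reply_to is NULL; no match; recursion stops.

c12, c29, c3, c9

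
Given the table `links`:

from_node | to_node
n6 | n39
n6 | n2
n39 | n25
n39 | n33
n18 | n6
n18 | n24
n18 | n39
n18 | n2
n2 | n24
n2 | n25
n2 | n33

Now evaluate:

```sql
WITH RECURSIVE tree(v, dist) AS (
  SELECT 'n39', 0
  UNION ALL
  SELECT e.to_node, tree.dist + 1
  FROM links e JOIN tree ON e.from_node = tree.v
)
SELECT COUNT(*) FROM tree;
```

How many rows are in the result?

Base: (n39, dist=0).
Iteration 1: edges from {n39} -> (n25, dist=1), (n33, dist=1).
Iteration 2: no outgoing edges from {n25,n33}; recursion stops.
Total rows emitted: 3.

3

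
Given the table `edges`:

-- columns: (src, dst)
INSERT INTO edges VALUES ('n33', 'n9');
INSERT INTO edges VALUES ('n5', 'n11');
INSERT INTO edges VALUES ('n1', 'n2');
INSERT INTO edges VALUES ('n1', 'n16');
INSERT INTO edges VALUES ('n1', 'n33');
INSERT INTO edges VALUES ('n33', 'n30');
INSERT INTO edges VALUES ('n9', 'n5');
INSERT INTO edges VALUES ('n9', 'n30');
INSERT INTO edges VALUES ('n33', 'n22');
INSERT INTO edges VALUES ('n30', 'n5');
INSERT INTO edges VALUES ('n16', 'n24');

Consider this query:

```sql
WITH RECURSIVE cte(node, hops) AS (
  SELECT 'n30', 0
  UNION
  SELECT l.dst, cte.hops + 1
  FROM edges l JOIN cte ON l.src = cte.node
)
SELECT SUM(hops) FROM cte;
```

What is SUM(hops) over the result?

3

Base: (n30, hops=0).
Iteration 1: edges from {n30} -> (n5, hops=1).
Iteration 2: edges from {n5} -> (n11, hops=2).
Iteration 3: no outgoing edges from {n11}; recursion stops.
SUM(hops) = 0 + 1 + 2 = 3.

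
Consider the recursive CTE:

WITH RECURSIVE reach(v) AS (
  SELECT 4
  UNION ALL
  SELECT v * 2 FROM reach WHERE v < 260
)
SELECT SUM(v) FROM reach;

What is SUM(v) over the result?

Base: v=4.
Iteration 1: 4 < 260 holds -> v = 4 * 2 = 8.
Iteration 2: 8 < 260 holds -> v = 8 * 2 = 16.
Iteration 3: 16 < 260 holds -> v = 16 * 2 = 32.
Iteration 4: 32 < 260 holds -> v = 32 * 2 = 64.
Iteration 5: 64 < 260 holds -> v = 64 * 2 = 128.
Iteration 6: 128 < 260 holds -> v = 128 * 2 = 256.
Iteration 7: 256 < 260 holds -> v = 256 * 2 = 512.
Iteration 8: 512 < 260 fails; recursion stops.
SUM(v) = 4 + 8 + 16 + 32 + 64 + 128 + 256 + 512 = 1020.

1020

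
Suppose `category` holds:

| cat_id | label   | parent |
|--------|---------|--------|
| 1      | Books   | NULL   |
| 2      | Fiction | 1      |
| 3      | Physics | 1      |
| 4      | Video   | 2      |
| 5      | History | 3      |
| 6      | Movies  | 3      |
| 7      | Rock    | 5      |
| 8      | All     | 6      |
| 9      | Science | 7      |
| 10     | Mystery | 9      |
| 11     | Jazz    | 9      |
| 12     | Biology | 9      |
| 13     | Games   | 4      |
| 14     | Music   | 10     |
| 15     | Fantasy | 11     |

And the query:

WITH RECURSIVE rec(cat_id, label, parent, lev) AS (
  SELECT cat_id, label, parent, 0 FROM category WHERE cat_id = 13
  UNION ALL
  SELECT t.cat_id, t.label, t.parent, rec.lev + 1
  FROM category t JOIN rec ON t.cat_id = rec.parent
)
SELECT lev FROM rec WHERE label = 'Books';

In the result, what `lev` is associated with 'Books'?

3

Base: cat_id=13 (Games), parent=4, lev 0.
Iteration 1: join on cat_id=4 -> Video (id 4, parent=2, lev 1).
Iteration 2: join on cat_id=2 -> Fiction (id 2, parent=1, lev 2).
Iteration 3: join on cat_id=1 -> Books (id 1, parent=NULL, lev 3).
Iteration 4: parent is NULL; no match; recursion stops.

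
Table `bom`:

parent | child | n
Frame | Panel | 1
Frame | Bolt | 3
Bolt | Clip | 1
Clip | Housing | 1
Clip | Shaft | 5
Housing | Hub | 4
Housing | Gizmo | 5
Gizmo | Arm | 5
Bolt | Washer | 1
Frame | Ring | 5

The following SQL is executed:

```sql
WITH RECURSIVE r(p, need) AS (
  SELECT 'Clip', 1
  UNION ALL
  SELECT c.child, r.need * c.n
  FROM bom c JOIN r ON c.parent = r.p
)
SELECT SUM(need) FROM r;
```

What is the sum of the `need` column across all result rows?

41

Base: (Clip, need=1).
Iteration 1: components of {Clip} -> Housing = 1*1 = 1, Shaft = 1*5 = 5.
Iteration 2: components of {Housing,Shaft} -> Gizmo = 1*5 = 5, Hub = 1*4 = 4.
Iteration 3: components of {Gizmo,Hub} -> Arm = 5*5 = 25.
Iteration 4: no further components; recursion stops.
SUM(need) = 1 + 1 + 5 + 4 + 5 + 25 = 41.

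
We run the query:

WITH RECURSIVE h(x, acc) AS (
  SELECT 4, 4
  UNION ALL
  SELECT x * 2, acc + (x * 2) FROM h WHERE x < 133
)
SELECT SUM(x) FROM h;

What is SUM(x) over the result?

Base: x=4, acc=4.
Iteration 1: 4 < 133 holds -> x = 4 * 2 = 8, acc = 4 + 8 = 12.
Iteration 2: 8 < 133 holds -> x = 8 * 2 = 16, acc = 12 + 16 = 28.
Iteration 3: 16 < 133 holds -> x = 16 * 2 = 32, acc = 28 + 32 = 60.
Iteration 4: 32 < 133 holds -> x = 32 * 2 = 64, acc = 60 + 64 = 124.
Iteration 5: 64 < 133 holds -> x = 64 * 2 = 128, acc = 124 + 128 = 252.
Iteration 6: 128 < 133 holds -> x = 128 * 2 = 256, acc = 252 + 256 = 508.
Iteration 7: 256 < 133 fails; recursion stops.
SUM(x) = 4 + 8 + 16 + 32 + 64 + 128 + 256 = 508.

508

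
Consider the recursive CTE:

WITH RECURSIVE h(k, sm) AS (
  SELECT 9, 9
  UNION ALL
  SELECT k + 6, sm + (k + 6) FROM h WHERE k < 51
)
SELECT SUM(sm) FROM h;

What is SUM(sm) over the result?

Base: k=9, sm=9.
Iteration 1: 9 < 51 holds -> k = 9 + 6 = 15, sm = 9 + 15 = 24.
Iteration 2: 15 < 51 holds -> k = 15 + 6 = 21, sm = 24 + 21 = 45.
Iteration 3: 21 < 51 holds -> k = 21 + 6 = 27, sm = 45 + 27 = 72.
Iteration 4: 27 < 51 holds -> k = 27 + 6 = 33, sm = 72 + 33 = 105.
Iteration 5: 33 < 51 holds -> k = 33 + 6 = 39, sm = 105 + 39 = 144.
Iteration 6: 39 < 51 holds -> k = 39 + 6 = 45, sm = 144 + 45 = 189.
Iteration 7: 45 < 51 holds -> k = 45 + 6 = 51, sm = 189 + 51 = 240.
Iteration 8: 51 < 51 fails; recursion stops.
SUM(sm) = 9 + 24 + 45 + 72 + 105 + 144 + 189 + 240 = 828.

828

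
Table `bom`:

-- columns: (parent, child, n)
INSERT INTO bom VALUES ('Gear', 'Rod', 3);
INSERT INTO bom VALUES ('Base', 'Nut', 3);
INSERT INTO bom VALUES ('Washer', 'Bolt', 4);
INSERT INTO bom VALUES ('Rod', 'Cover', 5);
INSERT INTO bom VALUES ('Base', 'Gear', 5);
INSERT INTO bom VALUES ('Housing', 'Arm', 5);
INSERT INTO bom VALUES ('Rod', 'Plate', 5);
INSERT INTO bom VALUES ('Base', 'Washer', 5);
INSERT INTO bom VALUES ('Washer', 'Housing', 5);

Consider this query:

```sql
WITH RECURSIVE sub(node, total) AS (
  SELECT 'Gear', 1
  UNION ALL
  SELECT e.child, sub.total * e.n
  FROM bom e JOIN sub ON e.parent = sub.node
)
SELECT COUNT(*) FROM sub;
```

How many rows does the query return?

Base: (Gear, total=1).
Iteration 1: components of {Gear} -> Rod = 1*3 = 3.
Iteration 2: components of {Rod} -> Cover = 3*5 = 15, Plate = 3*5 = 15.
Iteration 3: no further components; recursion stops.
Total rows emitted: 4.

4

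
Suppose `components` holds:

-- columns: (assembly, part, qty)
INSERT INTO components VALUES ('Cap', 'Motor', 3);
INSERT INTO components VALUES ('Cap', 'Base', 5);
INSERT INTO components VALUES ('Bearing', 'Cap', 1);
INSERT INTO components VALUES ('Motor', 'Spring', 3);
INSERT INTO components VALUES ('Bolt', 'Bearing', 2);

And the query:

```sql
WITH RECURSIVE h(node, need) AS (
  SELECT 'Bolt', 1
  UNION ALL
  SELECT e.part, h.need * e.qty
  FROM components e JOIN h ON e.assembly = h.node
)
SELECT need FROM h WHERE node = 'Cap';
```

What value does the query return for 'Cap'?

Base: (Bolt, need=1).
Iteration 1: components of {Bolt} -> Bearing = 1*2 = 2.
Iteration 2: components of {Bearing} -> Cap = 2*1 = 2.
Iteration 3: components of {Cap} -> Base = 2*5 = 10, Motor = 2*3 = 6.
Iteration 4: components of {Base,Motor} -> Spring = 6*3 = 18.
Iteration 5: no further components; recursion stops.

2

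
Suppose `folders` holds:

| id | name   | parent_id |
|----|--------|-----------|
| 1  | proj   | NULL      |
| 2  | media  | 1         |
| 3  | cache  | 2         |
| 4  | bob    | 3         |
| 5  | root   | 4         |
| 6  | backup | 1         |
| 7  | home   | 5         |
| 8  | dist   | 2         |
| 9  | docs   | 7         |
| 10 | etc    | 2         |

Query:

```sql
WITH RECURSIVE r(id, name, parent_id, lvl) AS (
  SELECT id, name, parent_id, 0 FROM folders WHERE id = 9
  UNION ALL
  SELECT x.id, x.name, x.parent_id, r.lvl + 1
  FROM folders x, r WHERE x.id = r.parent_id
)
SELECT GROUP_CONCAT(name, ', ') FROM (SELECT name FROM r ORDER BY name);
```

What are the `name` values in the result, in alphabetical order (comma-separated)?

bob, cache, docs, home, media, proj, root

Base: id=9 (docs), parent_id=7, lvl 0.
Iteration 1: join on id=7 -> home (id 7, parent_id=5, lvl 1).
Iteration 2: join on id=5 -> root (id 5, parent_id=4, lvl 2).
Iteration 3: join on id=4 -> bob (id 4, parent_id=3, lvl 3).
Iteration 4: join on id=3 -> cache (id 3, parent_id=2, lvl 4).
Iteration 5: join on id=2 -> media (id 2, parent_id=1, lvl 5).
Iteration 6: join on id=1 -> proj (id 1, parent_id=NULL, lvl 6).
Iteration 7: parent_id is NULL; no match; recursion stops.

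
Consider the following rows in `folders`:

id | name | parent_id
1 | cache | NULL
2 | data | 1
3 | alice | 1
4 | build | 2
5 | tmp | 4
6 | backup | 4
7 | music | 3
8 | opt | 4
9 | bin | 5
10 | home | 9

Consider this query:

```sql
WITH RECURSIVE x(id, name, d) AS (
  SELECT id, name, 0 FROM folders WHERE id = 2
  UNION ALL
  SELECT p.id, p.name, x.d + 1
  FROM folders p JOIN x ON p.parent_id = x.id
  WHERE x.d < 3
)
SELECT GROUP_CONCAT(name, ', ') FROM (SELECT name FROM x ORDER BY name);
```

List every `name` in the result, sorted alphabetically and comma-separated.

backup, bin, build, data, opt, tmp

Base: id=2 (data) at d 0.
Iteration 1: rows with parent_id in {2} -> build (id 4, d 1).
Iteration 2: rows with parent_id in {4} -> tmp (id 5, d 2), backup (id 6, d 2), opt (id 8, d 2).
Iteration 3: rows with parent_id in {5,6,8} -> bin (id 9, d 3).
Iteration 4: d < 3 fails for all current rows; recursion stops.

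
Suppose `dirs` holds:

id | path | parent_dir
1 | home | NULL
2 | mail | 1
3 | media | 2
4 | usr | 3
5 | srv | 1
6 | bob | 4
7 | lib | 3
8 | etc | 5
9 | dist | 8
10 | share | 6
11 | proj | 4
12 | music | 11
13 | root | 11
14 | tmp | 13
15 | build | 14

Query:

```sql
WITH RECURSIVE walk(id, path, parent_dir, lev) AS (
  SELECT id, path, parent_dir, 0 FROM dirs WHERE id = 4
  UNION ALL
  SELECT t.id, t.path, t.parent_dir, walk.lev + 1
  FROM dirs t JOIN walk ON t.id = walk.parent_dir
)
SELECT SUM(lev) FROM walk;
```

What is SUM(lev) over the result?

6

Base: id=4 (usr), parent_dir=3, lev 0.
Iteration 1: join on id=3 -> media (id 3, parent_dir=2, lev 1).
Iteration 2: join on id=2 -> mail (id 2, parent_dir=1, lev 2).
Iteration 3: join on id=1 -> home (id 1, parent_dir=NULL, lev 3).
Iteration 4: parent_dir is NULL; no match; recursion stops.
SUM(lev) = 0 + 1 + 2 + 3 = 6.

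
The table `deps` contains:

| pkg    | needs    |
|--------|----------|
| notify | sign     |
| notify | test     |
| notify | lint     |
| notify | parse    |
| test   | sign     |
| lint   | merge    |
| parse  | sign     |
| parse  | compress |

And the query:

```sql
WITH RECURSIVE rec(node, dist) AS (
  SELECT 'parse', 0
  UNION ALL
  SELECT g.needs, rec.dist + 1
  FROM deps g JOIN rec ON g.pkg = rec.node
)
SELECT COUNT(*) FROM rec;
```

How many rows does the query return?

Base: (parse, dist=0).
Iteration 1: edges from {parse} -> (compress, dist=1), (sign, dist=1).
Iteration 2: no outgoing edges from {compress,sign}; recursion stops.
Total rows emitted: 3.

3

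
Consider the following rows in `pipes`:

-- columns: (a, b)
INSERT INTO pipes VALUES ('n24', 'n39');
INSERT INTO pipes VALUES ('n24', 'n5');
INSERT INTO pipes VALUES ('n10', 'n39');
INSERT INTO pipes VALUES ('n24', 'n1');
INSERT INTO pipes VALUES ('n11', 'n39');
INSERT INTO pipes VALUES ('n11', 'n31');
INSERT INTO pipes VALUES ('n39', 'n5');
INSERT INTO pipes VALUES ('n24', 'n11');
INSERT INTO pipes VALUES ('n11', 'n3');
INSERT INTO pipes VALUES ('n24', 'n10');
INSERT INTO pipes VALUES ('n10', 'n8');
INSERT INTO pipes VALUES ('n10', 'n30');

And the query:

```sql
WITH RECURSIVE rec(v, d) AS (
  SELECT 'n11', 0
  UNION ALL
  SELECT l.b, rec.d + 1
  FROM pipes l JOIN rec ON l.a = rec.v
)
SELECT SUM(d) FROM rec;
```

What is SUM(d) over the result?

Base: (n11, d=0).
Iteration 1: edges from {n11} -> (n3, d=1), (n31, d=1), (n39, d=1).
Iteration 2: edges from {n3,n31,n39} -> (n5, d=2).
Iteration 3: no outgoing edges from {n5}; recursion stops.
SUM(d) = 0 + 1 + 1 + 1 + 2 = 5.

5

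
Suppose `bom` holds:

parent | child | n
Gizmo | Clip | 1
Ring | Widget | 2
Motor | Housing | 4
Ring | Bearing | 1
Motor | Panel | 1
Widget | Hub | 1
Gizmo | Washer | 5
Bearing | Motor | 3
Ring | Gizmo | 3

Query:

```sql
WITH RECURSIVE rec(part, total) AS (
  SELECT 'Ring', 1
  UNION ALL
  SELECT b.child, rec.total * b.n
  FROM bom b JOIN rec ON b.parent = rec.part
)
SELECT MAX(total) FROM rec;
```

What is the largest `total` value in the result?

15

Base: (Ring, total=1).
Iteration 1: components of {Ring} -> Bearing = 1*1 = 1, Gizmo = 1*3 = 3, Widget = 1*2 = 2.
Iteration 2: components of {Bearing,Gizmo,Widget} -> Clip = 3*1 = 3, Hub = 2*1 = 2, Motor = 1*3 = 3, Washer = 3*5 = 15.
Iteration 3: components of {Clip,Hub,Motor,Washer} -> Housing = 3*4 = 12, Panel = 3*1 = 3.
Iteration 4: no further components; recursion stops.
total values: 1, 3, 1, 2, 15, 3, 3, 2, 3, 12; the maximum is 15.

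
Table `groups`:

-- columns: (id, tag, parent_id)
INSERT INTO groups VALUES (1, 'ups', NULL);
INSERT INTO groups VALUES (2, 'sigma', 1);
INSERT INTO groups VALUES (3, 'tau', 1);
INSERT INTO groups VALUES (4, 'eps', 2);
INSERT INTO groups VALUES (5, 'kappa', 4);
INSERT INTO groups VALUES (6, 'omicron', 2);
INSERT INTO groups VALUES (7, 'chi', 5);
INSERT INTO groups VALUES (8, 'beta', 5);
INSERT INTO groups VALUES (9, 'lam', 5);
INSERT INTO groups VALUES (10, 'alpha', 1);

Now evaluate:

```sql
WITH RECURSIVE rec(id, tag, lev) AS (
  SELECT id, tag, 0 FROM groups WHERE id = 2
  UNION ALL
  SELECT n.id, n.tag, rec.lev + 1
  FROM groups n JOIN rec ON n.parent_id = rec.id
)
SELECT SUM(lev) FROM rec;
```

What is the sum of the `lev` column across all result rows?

Base: id=2 (sigma) at lev 0.
Iteration 1: rows with parent_id in {2} -> eps (id 4, lev 1), omicron (id 6, lev 1).
Iteration 2: rows with parent_id in {4,6} -> kappa (id 5, lev 2).
Iteration 3: rows with parent_id in {5} -> chi (id 7, lev 3), beta (id 8, lev 3), lam (id 9, lev 3).
Iteration 4: no rows with parent_id in {7,8,9}; recursion stops.
SUM(lev) = 0 + 1 + 1 + 2 + 3 + 3 + 3 = 13.

13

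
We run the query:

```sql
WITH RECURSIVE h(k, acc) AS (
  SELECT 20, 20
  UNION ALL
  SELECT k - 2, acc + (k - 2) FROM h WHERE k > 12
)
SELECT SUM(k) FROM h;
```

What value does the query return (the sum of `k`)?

Base: k=20, acc=20.
Iteration 1: 20 > 12 holds -> k = 20 - 2 = 18, acc = 20 + 18 = 38.
Iteration 2: 18 > 12 holds -> k = 18 - 2 = 16, acc = 38 + 16 = 54.
Iteration 3: 16 > 12 holds -> k = 16 - 2 = 14, acc = 54 + 14 = 68.
Iteration 4: 14 > 12 holds -> k = 14 - 2 = 12, acc = 68 + 12 = 80.
Iteration 5: 12 > 12 fails; recursion stops.
SUM(k) = 20 + 18 + 16 + 14 + 12 = 80.

80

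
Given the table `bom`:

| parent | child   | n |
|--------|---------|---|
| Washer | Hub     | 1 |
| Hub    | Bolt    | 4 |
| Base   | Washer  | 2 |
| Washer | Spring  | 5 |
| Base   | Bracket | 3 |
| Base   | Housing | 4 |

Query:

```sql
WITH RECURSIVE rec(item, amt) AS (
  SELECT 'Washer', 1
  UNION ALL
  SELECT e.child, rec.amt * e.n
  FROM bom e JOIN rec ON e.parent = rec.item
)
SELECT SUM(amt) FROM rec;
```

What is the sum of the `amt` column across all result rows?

11

Base: (Washer, amt=1).
Iteration 1: components of {Washer} -> Hub = 1*1 = 1, Spring = 1*5 = 5.
Iteration 2: components of {Hub,Spring} -> Bolt = 1*4 = 4.
Iteration 3: no further components; recursion stops.
SUM(amt) = 1 + 5 + 1 + 4 = 11.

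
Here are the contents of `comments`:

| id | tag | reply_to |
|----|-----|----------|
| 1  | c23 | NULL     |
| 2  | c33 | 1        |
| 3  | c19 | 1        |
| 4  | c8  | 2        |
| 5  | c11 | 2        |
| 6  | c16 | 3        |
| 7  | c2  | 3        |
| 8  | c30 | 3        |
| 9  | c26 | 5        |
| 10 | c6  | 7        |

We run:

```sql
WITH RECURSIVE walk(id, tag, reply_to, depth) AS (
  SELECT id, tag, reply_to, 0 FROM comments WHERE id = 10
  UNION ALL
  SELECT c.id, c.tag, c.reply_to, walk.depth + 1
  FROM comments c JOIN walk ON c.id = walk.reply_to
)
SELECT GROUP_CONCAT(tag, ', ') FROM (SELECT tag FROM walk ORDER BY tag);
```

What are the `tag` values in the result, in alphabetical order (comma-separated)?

c19, c2, c23, c6

Base: id=10 (c6), reply_to=7, depth 0.
Iteration 1: join on id=7 -> c2 (id 7, reply_to=3, depth 1).
Iteration 2: join on id=3 -> c19 (id 3, reply_to=1, depth 2).
Iteration 3: join on id=1 -> c23 (id 1, reply_to=NULL, depth 3).
Iteration 4: reply_to is NULL; no match; recursion stops.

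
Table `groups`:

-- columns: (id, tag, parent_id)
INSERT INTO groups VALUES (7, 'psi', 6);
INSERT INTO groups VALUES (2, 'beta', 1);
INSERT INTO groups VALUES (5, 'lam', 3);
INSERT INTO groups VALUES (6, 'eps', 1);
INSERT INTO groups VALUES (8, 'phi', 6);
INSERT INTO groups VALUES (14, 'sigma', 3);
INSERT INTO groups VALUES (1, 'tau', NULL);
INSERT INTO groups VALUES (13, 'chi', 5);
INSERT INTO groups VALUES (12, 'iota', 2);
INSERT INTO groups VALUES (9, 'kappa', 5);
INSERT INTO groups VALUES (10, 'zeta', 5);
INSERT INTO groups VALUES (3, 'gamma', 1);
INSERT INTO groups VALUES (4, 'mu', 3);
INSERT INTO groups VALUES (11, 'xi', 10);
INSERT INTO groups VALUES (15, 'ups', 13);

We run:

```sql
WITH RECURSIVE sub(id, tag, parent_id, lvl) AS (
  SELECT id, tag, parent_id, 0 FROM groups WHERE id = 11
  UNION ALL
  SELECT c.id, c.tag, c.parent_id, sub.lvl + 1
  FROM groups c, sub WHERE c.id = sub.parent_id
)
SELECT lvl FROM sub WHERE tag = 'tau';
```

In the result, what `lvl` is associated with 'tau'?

4

Base: id=11 (xi), parent_id=10, lvl 0.
Iteration 1: join on id=10 -> zeta (id 10, parent_id=5, lvl 1).
Iteration 2: join on id=5 -> lam (id 5, parent_id=3, lvl 2).
Iteration 3: join on id=3 -> gamma (id 3, parent_id=1, lvl 3).
Iteration 4: join on id=1 -> tau (id 1, parent_id=NULL, lvl 4).
Iteration 5: parent_id is NULL; no match; recursion stops.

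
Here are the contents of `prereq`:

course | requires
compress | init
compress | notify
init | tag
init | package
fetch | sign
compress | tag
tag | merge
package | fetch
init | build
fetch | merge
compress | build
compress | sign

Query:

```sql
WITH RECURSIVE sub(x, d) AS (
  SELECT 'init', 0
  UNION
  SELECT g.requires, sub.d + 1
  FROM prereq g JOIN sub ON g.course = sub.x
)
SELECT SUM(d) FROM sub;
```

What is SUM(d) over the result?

13

Base: (init, d=0).
Iteration 1: edges from {init} -> (build, d=1), (package, d=1), (tag, d=1).
Iteration 2: edges from {build,package,tag} -> (fetch, d=2), (merge, d=2).
Iteration 3: edges from {fetch,merge} -> (merge, d=3), (sign, d=3).
Iteration 4: no outgoing edges from {merge,sign}; recursion stops.
SUM(d) = 0 + 1 + 1 + 1 + 2 + 2 + 3 + 3 = 13.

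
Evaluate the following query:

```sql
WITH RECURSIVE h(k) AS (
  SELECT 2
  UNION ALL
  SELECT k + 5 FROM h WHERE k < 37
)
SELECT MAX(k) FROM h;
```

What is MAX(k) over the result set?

Base: k=2.
Iteration 1: 2 < 37 holds -> k = 2 + 5 = 7.
Iteration 2: 7 < 37 holds -> k = 7 + 5 = 12.
Iteration 3: 12 < 37 holds -> k = 12 + 5 = 17.
Iteration 4: 17 < 37 holds -> k = 17 + 5 = 22.
Iteration 5: 22 < 37 holds -> k = 22 + 5 = 27.
Iteration 6: 27 < 37 holds -> k = 27 + 5 = 32.
Iteration 7: 32 < 37 holds -> k = 32 + 5 = 37.
Iteration 8: 37 < 37 fails; recursion stops.
k values: 2, 7, 12, 17, 22, 27, 32, 37; the maximum is 37.

37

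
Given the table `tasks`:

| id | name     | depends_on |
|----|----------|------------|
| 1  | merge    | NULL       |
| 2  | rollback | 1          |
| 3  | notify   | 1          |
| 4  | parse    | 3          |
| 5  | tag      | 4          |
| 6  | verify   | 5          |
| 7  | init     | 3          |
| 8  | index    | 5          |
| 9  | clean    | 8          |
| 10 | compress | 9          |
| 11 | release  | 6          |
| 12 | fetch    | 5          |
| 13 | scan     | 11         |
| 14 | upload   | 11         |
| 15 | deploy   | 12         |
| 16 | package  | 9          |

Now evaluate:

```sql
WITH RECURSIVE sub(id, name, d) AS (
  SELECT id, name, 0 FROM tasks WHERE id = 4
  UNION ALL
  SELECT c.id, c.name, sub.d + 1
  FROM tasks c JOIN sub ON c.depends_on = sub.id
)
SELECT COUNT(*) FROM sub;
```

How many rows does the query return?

12

Base: id=4 (parse) at d 0.
Iteration 1: rows with depends_on in {4} -> tag (id 5, d 1).
Iteration 2: rows with depends_on in {5} -> verify (id 6, d 2), index (id 8, d 2), fetch (id 12, d 2).
Iteration 3: rows with depends_on in {6,8,12} -> clean (id 9, d 3), release (id 11, d 3), deploy (id 15, d 3).
Iteration 4: rows with depends_on in {9,11,15} -> compress (id 10, d 4), scan (id 13, d 4), upload (id 14, d 4), package (id 16, d 4).
Iteration 5: no rows with depends_on in {10,13,14,16}; recursion stops.
Total rows emitted: 12.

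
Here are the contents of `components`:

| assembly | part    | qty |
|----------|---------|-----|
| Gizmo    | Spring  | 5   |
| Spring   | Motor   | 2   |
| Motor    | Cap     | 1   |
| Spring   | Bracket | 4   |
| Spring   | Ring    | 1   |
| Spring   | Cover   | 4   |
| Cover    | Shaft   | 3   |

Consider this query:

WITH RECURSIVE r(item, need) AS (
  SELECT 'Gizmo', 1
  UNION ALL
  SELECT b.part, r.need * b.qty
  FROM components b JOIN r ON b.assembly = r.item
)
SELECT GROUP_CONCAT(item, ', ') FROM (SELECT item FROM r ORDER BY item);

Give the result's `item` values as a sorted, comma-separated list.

Bracket, Cap, Cover, Gizmo, Motor, Ring, Shaft, Spring

Base: (Gizmo, need=1).
Iteration 1: components of {Gizmo} -> Spring = 1*5 = 5.
Iteration 2: components of {Spring} -> Bracket = 5*4 = 20, Cover = 5*4 = 20, Motor = 5*2 = 10, Ring = 5*1 = 5.
Iteration 3: components of {Bracket,Cover,Motor,Ring} -> Cap = 10*1 = 10, Shaft = 20*3 = 60.
Iteration 4: no further components; recursion stops.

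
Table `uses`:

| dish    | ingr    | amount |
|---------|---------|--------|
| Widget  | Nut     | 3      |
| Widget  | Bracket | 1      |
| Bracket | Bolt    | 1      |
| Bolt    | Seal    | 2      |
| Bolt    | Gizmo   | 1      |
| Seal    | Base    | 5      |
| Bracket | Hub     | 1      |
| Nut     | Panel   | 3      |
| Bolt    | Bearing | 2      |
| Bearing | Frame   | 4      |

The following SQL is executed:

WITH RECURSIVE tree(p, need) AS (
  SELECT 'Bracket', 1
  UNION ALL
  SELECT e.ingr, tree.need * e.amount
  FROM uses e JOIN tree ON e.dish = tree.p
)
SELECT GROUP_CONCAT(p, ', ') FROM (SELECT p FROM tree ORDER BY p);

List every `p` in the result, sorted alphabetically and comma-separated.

Base: (Bracket, need=1).
Iteration 1: components of {Bracket} -> Bolt = 1*1 = 1, Hub = 1*1 = 1.
Iteration 2: components of {Bolt,Hub} -> Bearing = 1*2 = 2, Gizmo = 1*1 = 1, Seal = 1*2 = 2.
Iteration 3: components of {Bearing,Gizmo,Seal} -> Base = 2*5 = 10, Frame = 2*4 = 8.
Iteration 4: no further components; recursion stops.

Base, Bearing, Bolt, Bracket, Frame, Gizmo, Hub, Seal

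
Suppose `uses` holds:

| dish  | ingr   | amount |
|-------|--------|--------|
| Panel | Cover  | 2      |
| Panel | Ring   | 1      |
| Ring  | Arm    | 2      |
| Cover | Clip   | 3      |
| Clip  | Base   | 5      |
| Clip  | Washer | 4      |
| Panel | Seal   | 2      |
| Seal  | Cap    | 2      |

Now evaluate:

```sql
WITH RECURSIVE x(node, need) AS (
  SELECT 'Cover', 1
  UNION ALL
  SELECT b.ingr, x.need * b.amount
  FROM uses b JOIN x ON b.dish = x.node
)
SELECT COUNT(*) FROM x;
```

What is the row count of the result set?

4

Base: (Cover, need=1).
Iteration 1: components of {Cover} -> Clip = 1*3 = 3.
Iteration 2: components of {Clip} -> Base = 3*5 = 15, Washer = 3*4 = 12.
Iteration 3: no further components; recursion stops.
Total rows emitted: 4.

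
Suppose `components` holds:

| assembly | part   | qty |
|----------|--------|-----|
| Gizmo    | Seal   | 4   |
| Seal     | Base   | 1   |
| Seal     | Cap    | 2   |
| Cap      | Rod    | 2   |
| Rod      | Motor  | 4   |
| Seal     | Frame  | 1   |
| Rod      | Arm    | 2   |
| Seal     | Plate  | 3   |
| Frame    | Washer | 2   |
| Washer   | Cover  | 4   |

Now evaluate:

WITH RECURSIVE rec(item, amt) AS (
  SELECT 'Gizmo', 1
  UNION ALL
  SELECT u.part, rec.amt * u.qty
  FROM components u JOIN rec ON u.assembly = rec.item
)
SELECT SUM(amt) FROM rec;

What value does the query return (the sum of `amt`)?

185

Base: (Gizmo, amt=1).
Iteration 1: components of {Gizmo} -> Seal = 1*4 = 4.
Iteration 2: components of {Seal} -> Base = 4*1 = 4, Cap = 4*2 = 8, Frame = 4*1 = 4, Plate = 4*3 = 12.
Iteration 3: components of {Base,Cap,Frame,Plate} -> Rod = 8*2 = 16, Washer = 4*2 = 8.
Iteration 4: components of {Rod,Washer} -> Arm = 16*2 = 32, Cover = 8*4 = 32, Motor = 16*4 = 64.
Iteration 5: no further components; recursion stops.
SUM(amt) = 1 + 4 + 4 + 8 + 4 + 12 + 16 + 8 + 64 + 32 + 32 = 185.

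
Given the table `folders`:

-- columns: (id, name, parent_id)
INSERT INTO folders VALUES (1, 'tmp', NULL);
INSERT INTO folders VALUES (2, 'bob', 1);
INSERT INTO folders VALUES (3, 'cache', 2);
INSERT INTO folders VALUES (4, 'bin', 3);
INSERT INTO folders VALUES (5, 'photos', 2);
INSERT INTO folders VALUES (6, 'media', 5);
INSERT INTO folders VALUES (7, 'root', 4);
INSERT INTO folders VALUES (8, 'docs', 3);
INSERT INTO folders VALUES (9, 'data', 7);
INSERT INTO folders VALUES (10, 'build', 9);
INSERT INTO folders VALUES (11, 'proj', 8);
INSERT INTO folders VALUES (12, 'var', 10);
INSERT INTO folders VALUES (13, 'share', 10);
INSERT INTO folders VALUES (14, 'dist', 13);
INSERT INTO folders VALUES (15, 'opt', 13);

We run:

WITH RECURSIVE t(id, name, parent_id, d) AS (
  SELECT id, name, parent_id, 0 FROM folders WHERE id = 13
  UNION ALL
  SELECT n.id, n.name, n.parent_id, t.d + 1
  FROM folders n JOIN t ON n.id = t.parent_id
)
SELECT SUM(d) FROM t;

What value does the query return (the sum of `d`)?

Base: id=13 (share), parent_id=10, d 0.
Iteration 1: join on id=10 -> build (id 10, parent_id=9, d 1).
Iteration 2: join on id=9 -> data (id 9, parent_id=7, d 2).
Iteration 3: join on id=7 -> root (id 7, parent_id=4, d 3).
Iteration 4: join on id=4 -> bin (id 4, parent_id=3, d 4).
Iteration 5: join on id=3 -> cache (id 3, parent_id=2, d 5).
Iteration 6: join on id=2 -> bob (id 2, parent_id=1, d 6).
Iteration 7: join on id=1 -> tmp (id 1, parent_id=NULL, d 7).
Iteration 8: parent_id is NULL; no match; recursion stops.
SUM(d) = 0 + 1 + 2 + 3 + 4 + 5 + 6 + 7 = 28.

28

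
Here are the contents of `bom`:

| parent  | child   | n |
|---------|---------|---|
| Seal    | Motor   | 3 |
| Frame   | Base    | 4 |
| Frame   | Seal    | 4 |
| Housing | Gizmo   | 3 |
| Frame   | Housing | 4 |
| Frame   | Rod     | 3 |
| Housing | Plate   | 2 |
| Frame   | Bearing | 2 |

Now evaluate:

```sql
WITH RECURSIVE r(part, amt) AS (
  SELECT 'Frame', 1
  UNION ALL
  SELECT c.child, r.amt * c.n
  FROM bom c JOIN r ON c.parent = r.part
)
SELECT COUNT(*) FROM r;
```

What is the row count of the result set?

Base: (Frame, amt=1).
Iteration 1: components of {Frame} -> Base = 1*4 = 4, Bearing = 1*2 = 2, Housing = 1*4 = 4, Rod = 1*3 = 3, Seal = 1*4 = 4.
Iteration 2: components of {Base,Bearing,Housing,Rod,Seal} -> Gizmo = 4*3 = 12, Motor = 4*3 = 12, Plate = 4*2 = 8.
Iteration 3: no further components; recursion stops.
Total rows emitted: 9.

9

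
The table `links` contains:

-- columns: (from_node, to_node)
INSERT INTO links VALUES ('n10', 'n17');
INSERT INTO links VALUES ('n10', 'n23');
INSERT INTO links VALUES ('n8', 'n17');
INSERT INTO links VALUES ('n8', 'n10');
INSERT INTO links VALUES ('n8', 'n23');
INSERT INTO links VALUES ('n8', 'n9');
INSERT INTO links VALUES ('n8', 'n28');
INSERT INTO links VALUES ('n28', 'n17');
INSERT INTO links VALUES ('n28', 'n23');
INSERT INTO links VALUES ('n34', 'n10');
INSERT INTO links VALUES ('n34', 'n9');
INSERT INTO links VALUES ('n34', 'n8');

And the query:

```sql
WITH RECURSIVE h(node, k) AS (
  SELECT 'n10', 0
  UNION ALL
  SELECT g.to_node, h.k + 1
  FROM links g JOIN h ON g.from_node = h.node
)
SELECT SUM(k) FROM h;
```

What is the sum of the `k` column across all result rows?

2

Base: (n10, k=0).
Iteration 1: edges from {n10} -> (n17, k=1), (n23, k=1).
Iteration 2: no outgoing edges from {n17,n23}; recursion stops.
SUM(k) = 0 + 1 + 1 = 2.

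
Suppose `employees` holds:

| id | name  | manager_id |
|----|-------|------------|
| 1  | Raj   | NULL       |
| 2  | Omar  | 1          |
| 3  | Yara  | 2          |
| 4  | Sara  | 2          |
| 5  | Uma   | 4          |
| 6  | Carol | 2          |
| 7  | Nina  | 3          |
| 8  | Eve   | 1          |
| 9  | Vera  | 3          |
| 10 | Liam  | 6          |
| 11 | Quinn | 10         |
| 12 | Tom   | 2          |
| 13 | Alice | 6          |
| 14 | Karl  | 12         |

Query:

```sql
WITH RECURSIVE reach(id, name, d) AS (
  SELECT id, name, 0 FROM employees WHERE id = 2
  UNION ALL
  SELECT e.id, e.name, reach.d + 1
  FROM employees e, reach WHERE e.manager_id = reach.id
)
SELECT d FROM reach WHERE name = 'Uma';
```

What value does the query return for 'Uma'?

2

Base: id=2 (Omar) at d 0.
Iteration 1: rows with manager_id in {2} -> Yara (id 3, d 1), Sara (id 4, d 1), Carol (id 6, d 1), Tom (id 12, d 1).
Iteration 2: rows with manager_id in {3,4,6,12} -> Uma (id 5, d 2), Nina (id 7, d 2), Vera (id 9, d 2), Liam (id 10, d 2), Alice (id 13, d 2), Karl (id 14, d 2).
Iteration 3: rows with manager_id in {5,7,9,10,13,14} -> Quinn (id 11, d 3).
Iteration 4: no rows with manager_id in {11}; recursion stops.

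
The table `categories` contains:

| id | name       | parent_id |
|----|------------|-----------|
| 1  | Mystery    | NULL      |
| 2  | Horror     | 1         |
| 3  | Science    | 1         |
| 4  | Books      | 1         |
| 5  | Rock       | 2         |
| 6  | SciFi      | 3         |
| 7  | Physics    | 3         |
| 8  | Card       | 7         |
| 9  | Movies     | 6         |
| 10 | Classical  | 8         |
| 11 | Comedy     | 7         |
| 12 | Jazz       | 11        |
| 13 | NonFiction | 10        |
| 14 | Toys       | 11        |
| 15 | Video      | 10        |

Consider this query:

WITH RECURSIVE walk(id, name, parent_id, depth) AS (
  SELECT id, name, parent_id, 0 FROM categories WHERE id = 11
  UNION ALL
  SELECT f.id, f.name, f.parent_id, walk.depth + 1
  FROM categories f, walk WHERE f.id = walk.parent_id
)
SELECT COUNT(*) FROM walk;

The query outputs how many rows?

Base: id=11 (Comedy), parent_id=7, depth 0.
Iteration 1: join on id=7 -> Physics (id 7, parent_id=3, depth 1).
Iteration 2: join on id=3 -> Science (id 3, parent_id=1, depth 2).
Iteration 3: join on id=1 -> Mystery (id 1, parent_id=NULL, depth 3).
Iteration 4: parent_id is NULL; no match; recursion stops.
Total rows emitted: 4.

4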